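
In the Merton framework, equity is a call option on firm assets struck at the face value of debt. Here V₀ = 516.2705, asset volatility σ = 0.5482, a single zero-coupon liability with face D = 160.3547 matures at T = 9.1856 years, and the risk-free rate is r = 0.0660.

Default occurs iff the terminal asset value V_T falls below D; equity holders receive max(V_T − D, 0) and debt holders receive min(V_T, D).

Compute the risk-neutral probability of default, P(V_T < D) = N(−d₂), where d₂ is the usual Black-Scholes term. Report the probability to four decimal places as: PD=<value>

d₁ = [ln(V₀/D) + (r + σ²/2)T] / (σ√T)
   = [ln(516.2705/160.3547) + (0.0660 + 0.5·0.5482²)·9.1856] / (0.5482·√9.1856)
   = [1.169243 + 1.986493] / 1.661471 = 1.899362
d₂ = d₁ − σ√T = 1.899362 − 1.661471 = 0.237891
risk-neutral PD = N(−d₂) = N(-0.237891) = 0.405983

PD=0.4060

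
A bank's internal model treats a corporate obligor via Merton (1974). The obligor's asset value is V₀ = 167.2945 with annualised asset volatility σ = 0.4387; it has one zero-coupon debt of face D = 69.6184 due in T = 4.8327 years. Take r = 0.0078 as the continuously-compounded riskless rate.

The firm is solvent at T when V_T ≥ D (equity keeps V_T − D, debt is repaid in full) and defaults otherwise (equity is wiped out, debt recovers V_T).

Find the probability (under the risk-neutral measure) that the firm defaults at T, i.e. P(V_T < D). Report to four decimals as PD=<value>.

PD=0.3206

d₁ = [ln(V₀/D) + (r + σ²/2)T] / (σ√T)
   = [ln(167.2945/69.6184) + (0.0078 + 0.5·0.4387²)·4.8327] / (0.4387·√4.8327)
   = [0.876727 + 0.502740] / 0.964412 = 1.430371
d₂ = d₁ − σ√T = 1.430371 − 0.964412 = 0.465959
risk-neutral PD = N(−d₂) = N(-0.465959) = 0.320622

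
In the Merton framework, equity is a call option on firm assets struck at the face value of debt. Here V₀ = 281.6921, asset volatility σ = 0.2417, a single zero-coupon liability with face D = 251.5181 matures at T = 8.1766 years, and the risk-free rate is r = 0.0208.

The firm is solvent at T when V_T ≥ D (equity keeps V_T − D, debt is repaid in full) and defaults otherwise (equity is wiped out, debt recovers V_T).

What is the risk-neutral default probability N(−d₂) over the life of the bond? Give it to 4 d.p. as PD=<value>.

d₁ = [ln(V₀/D) + (r + σ²/2)T] / (σ√T)
   = [ln(281.6921/251.5181) + (0.0208 + 0.5·0.2417²)·8.1766] / (0.2417·√8.1766)
   = [0.113300 + 0.408907] / 0.691135 = 0.755578
d₂ = d₁ − σ√T = 0.755578 − 0.691135 = 0.064443
risk-neutral PD = N(−d₂) = N(-0.064443) = 0.474309

PD=0.4743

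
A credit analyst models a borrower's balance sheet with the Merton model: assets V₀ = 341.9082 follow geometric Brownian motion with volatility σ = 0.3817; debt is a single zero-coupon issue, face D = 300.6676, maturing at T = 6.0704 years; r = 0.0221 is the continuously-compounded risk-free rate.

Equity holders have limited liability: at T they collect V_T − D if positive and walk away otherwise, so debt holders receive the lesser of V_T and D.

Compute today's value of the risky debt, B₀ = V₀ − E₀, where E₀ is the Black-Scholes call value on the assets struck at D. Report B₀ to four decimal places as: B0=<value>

d₁ = [ln(V₀/D) + (r + σ²/2)T] / (σ√T)
   = [ln(341.9082/300.6676) + (0.0221 + 0.5·0.3817²)·6.0704] / (0.3817·√6.0704)
   = [0.128537 + 0.576369] / 0.940439 = 0.749550
d₂ = d₁ − σ√T = 0.749550 − 0.940439 = -0.190890
N(d₁) = 0.773237,  N(d₂) = 0.424306,  e^(−rT) = 0.874454
E₀ = V₀·N(d₁) − D·e^(−rT)·N(d₂)
   = 341.9082·0.773237 − 300.6676·0.874454·0.424306 = 152.817578
B₀ = V₀ − E₀ = 341.9082 − 152.817578 = 189.090622

B0=189.0906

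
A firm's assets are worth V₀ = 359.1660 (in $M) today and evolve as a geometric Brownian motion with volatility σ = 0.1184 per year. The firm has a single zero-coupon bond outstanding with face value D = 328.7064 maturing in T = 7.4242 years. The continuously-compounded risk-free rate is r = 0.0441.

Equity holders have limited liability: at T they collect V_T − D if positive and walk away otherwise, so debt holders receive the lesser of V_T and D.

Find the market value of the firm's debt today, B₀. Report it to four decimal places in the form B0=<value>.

d₁ = [ln(V₀/D) + (r + σ²/2)T] / (σ√T)
   = [ln(359.1660/328.7064) + (0.0441 + 0.5·0.1184²)·7.4242] / (0.1184·√7.4242)
   = [0.088620 + 0.379446] / 0.322609 = 1.450875
d₂ = d₁ − σ√T = 1.450875 − 0.322609 = 1.128265
N(d₁) = 0.926593,  N(d₂) = 0.870396,  e^(−rT) = 0.720790
E₀ = V₀·N(d₁) − D·e^(−rT)·N(d₂)
   = 359.1660·0.926593 − 328.7064·0.720790·0.870396 = 126.579056
B₀ = V₀ − E₀ = 359.1660 − 126.579056 = 232.586944

B0=232.5869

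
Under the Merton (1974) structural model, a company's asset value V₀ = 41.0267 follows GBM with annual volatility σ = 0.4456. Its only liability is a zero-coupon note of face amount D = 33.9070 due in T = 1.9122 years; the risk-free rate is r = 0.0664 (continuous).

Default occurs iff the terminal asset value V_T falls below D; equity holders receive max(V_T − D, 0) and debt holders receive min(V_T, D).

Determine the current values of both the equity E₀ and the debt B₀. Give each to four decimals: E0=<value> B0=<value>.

d₁ = [ln(V₀/D) + (r + σ²/2)T] / (σ√T)
   = [ln(41.0267/33.9070) + (0.0664 + 0.5·0.4456²)·1.9122] / (0.4456·√1.9122)
   = [0.190602 + 0.316813] / 0.616186 = 0.823476
d₂ = d₁ − σ√T = 0.823476 − 0.616186 = 0.207290
N(d₁) = 0.794881,  N(d₂) = 0.582108,  e^(−rT) = 0.880760
E₀ = V₀·N(d₁) − D·e^(−rT)·N(d₂)
   = 41.0267·0.794881 − 33.9070·0.880760·0.582108 = 15.227316
B₀ = V₀ − E₀ = 41.0267 − 15.227316 = 25.799384

E0=15.2273 B0=25.7994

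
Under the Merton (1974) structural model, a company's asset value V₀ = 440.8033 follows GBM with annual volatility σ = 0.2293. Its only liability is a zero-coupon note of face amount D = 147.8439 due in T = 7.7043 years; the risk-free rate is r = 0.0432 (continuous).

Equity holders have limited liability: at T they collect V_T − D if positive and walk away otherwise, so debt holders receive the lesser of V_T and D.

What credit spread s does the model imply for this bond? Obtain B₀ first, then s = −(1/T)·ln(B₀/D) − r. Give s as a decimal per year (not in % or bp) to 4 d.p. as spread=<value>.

d₁ = [ln(V₀/D) + (r + σ²/2)T] / (σ√T)
   = [ln(440.8033/147.8439) + (0.0432 + 0.5·0.2293²)·7.7043] / (0.2293·√7.7043)
   = [1.092442 + 0.535366] / 0.636459 = 2.557599
d₂ = d₁ − σ√T = 2.557599 − 0.636459 = 1.921140
N(d₁) = 0.994730,  N(d₂) = 0.972643,  e^(−rT) = 0.716895
E₀ = V₀·N(d₁) − D·e^(−rT)·N(d₂)
   = 440.8033·0.994730 − 147.8439·0.716895·0.972643 = 335.391288
B₀ = V₀ − E₀ = 440.8033 − 335.391288 = 105.412012
spread = −(1/T)·ln(B₀/D) − r = −(1/7.7043)·ln(105.412012/147.8439) − 0.0432 = 0.00070800

spread=0.0007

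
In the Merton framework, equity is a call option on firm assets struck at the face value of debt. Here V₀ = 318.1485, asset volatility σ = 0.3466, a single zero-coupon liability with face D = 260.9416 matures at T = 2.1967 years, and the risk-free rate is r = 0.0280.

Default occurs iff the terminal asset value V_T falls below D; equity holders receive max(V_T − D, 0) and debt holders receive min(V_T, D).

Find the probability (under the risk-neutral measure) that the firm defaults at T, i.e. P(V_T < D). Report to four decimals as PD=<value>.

d₁ = [ln(V₀/D) + (r + σ²/2)T] / (σ√T)
   = [ln(318.1485/260.9416) + (0.0280 + 0.5·0.3466²)·2.1967] / (0.3466·√2.1967)
   = [0.198222 + 0.193454] / 0.513705 = 0.762452
d₂ = d₁ − σ√T = 0.762452 − 0.513705 = 0.248747
risk-neutral PD = N(−d₂) = N(-0.248747) = 0.401778

PD=0.4018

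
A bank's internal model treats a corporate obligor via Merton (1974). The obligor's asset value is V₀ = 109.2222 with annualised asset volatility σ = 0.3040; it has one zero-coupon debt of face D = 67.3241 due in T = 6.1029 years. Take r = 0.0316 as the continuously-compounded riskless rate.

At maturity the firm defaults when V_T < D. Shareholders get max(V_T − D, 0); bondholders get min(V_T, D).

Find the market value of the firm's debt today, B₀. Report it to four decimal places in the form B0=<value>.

d₁ = [ln(V₀/D) + (r + σ²/2)T] / (σ√T)
   = [ln(109.2222/67.3241) + (0.0316 + 0.5·0.3040²)·6.1029] / (0.3040·√6.1029)
   = [0.483866 + 0.474854] / 0.751003 = 1.276587
d₂ = d₁ − σ√T = 1.276587 − 0.751003 = 0.525584
N(d₁) = 0.899126,  N(d₂) = 0.700411,  e^(−rT) = 0.824604
E₀ = V₀·N(d₁) − D·e^(−rT)·N(d₂)
   = 109.2222·0.899126 − 67.3241·0.824604·0.700411 = 59.320659
B₀ = V₀ − E₀ = 109.2222 − 59.320659 = 49.901541

B0=49.9015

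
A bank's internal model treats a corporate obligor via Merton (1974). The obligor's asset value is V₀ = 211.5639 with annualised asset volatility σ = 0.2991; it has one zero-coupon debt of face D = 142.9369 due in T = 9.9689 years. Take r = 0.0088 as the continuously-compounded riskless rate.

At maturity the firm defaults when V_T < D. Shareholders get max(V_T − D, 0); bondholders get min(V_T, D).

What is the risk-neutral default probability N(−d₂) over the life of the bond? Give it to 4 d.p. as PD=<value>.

PD=0.4857

d₁ = [ln(V₀/D) + (r + σ²/2)T] / (σ√T)
   = [ln(211.5639/142.9369) + (0.0088 + 0.5·0.2991²)·9.9689] / (0.2991·√9.9689)
   = [0.392124 + 0.533639] / 0.944365 = 0.980302
d₂ = d₁ − σ√T = 0.980302 − 0.944365 = 0.035937
risk-neutral PD = N(−d₂) = N(-0.035937) = 0.485666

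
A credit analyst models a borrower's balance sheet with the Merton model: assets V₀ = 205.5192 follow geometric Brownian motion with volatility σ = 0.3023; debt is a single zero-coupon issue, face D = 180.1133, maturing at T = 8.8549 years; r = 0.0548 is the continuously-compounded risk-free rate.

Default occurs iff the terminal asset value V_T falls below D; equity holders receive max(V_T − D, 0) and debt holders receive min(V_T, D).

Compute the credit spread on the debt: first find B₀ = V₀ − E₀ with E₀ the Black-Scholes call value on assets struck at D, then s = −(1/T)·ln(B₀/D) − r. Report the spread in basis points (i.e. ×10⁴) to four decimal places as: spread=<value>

spread=209.4840

d₁ = [ln(V₀/D) + (r + σ²/2)T] / (σ√T)
   = [ln(205.5192/180.1133) + (0.0548 + 0.5·0.3023²)·8.8549] / (0.3023·√8.8549)
   = [0.131953 + 0.889852] / 0.899560 = 1.135895
d₂ = d₁ − σ√T = 1.135895 − 0.899560 = 0.236336
N(d₁) = 0.872000,  N(d₂) = 0.593414,  e^(−rT) = 0.615544
E₀ = V₀·N(d₁) − D·e^(−rT)·N(d₂)
   = 205.5192·0.872000 − 180.1133·0.615544·0.593414 = 113.422272
B₀ = V₀ − E₀ = 205.5192 − 113.422272 = 92.096928
spread = −(1/T)·ln(B₀/D) − r = −(1/8.8549)·ln(92.096928/180.1133) − 0.0548 = 0.02094840
in basis points: 0.02094840 × 10⁴ = 209.4840 bp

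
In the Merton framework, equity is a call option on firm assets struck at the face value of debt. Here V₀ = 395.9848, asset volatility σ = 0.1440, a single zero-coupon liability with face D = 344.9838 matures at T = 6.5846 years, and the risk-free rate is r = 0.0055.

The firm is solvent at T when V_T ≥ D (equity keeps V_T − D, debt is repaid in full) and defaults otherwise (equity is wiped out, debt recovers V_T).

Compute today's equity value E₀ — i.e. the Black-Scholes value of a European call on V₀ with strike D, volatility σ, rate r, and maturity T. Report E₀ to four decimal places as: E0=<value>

d₁ = [ln(V₀/D) + (r + σ²/2)T] / (σ√T)
   = [ln(395.9848/344.9838) + (0.0055 + 0.5·0.1440²)·6.5846] / (0.1440·√6.5846)
   = [0.137878 + 0.104484] / 0.369511 = 0.655902
d₂ = d₁ − σ√T = 0.655902 − 0.369511 = 0.286391
N(d₁) = 0.744056,  N(d₂) = 0.612711,  e^(−rT) = 0.964433
E₀ = V₀·N(d₁) − D·e^(−rT)·N(d₂)
   = 395.9848·0.744056 − 344.9838·0.964433·0.612711 = 90.777817

E0=90.7778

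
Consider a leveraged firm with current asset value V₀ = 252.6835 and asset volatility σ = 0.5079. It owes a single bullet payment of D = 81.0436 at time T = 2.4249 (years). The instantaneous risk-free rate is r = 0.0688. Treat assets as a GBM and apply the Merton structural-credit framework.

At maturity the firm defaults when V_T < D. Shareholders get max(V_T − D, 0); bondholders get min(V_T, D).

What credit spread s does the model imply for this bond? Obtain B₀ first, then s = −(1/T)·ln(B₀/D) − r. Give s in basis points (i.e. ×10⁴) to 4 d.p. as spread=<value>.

spread=124.1249

d₁ = [ln(V₀/D) + (r + σ²/2)T] / (σ√T)
   = [ln(252.6835/81.0436) + (0.0688 + 0.5·0.5079²)·2.4249] / (0.5079·√2.4249)
   = [1.137150 + 0.479600] / 0.790906 = 2.044174
d₂ = d₁ − σ√T = 2.044174 − 0.790906 = 1.253267
N(d₁) = 0.979532,  N(d₂) = 0.894946,  e^(−rT) = 0.846341
E₀ = V₀·N(d₁) − D·e^(−rT)·N(d₂)
   = 252.6835·0.979532 − 81.0436·0.846341·0.894946 = 186.126740
B₀ = V₀ − E₀ = 252.6835 − 186.126740 = 66.556760
spread = −(1/T)·ln(B₀/D) − r = −(1/2.4249)·ln(66.556760/81.0436) − 0.0688 = 0.01241249
in basis points: 0.01241249 × 10⁴ = 124.1249 bp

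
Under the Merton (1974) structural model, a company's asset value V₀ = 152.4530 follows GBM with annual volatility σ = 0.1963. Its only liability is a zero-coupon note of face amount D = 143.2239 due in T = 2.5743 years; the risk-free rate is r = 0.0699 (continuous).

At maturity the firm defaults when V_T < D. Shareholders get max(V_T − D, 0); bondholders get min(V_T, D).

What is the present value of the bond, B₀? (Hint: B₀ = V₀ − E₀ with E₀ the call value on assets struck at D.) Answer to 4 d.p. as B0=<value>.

d₁ = [ln(V₀/D) + (r + σ²/2)T] / (σ√T)
   = [ln(152.4530/143.2239) + (0.0699 + 0.5·0.1963²)·2.5743] / (0.1963·√2.5743)
   = [0.062447 + 0.229542] / 0.314956 = 0.927080
d₂ = d₁ − σ√T = 0.927080 − 0.314956 = 0.612124
N(d₁) = 0.823058,  N(d₂) = 0.729772,  e^(−rT) = 0.835317
E₀ = V₀·N(d₁) − D·e^(−rT)·N(d₂)
   = 152.4530·0.823058 − 143.2239·0.835317·0.729772 = 38.169537
B₀ = V₀ − E₀ = 152.4530 − 38.169537 = 114.283463

B0=114.2835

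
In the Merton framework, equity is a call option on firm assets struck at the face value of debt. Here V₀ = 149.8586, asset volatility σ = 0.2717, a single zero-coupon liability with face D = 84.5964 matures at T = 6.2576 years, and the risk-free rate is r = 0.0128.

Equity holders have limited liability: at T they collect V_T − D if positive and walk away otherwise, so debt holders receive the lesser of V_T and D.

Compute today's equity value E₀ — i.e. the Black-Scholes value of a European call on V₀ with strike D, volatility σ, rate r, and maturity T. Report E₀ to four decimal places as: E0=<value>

E0=78.1566

d₁ = [ln(V₀/D) + (r + σ²/2)T] / (σ√T)
   = [ln(149.8586/84.5964) + (0.0128 + 0.5·0.2717²)·6.2576] / (0.2717·√6.2576)
   = [0.571800 + 0.311068] / 0.679663 = 1.298980
d₂ = d₁ − σ√T = 1.298980 − 0.679663 = 0.619317
N(d₁) = 0.903025,  N(d₂) = 0.732146,  e^(−rT) = 0.923027
E₀ = V₀·N(d₁) − D·e^(−rT)·N(d₂)
   = 149.8586·0.903025 − 84.5964·0.923027·0.732146 = 78.156564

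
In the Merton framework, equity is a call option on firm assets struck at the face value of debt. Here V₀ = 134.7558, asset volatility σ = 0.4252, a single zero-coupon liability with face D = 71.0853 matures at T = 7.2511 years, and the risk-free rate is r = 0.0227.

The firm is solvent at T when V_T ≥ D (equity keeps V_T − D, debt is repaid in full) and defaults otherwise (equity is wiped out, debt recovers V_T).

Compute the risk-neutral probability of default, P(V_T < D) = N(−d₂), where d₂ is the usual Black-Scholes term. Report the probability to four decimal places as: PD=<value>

d₁ = [ln(V₀/D) + (r + σ²/2)T] / (σ√T)
   = [ln(134.7558/71.0853) + (0.0227 + 0.5·0.4252²)·7.2511] / (0.4252·√7.2511)
   = [0.639584 + 0.820081] / 1.144973 = 1.274847
d₂ = d₁ − σ√T = 1.274847 − 1.144973 = 0.129874
risk-neutral PD = N(−d₂) = N(-0.129874) = 0.448333

PD=0.4483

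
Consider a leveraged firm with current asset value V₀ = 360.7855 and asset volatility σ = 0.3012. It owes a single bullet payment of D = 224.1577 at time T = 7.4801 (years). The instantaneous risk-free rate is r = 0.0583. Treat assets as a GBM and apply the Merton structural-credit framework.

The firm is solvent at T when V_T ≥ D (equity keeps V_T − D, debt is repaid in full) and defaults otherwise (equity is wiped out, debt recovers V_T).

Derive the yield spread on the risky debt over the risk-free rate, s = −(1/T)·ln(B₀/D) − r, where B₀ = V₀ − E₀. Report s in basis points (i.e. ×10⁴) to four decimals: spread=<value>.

d₁ = [ln(V₀/D) + (r + σ²/2)T] / (σ√T)
   = [ln(360.7855/224.1577) + (0.0583 + 0.5·0.3012²)·7.4801] / (0.3012·√7.4801)
   = [0.475934 + 0.775393] / 0.823775 = 1.519014
d₂ = d₁ − σ√T = 1.519014 − 0.823775 = 0.695239
N(d₁) = 0.935621,  N(d₂) = 0.756547,  e^(−rT) = 0.646560
E₀ = V₀·N(d₁) − D·e^(−rT)·N(d₂)
   = 360.7855·0.935621 − 224.1577·0.646560·0.756547 = 227.910929
B₀ = V₀ − E₀ = 360.7855 − 227.910929 = 132.874571
spread = −(1/T)·ln(B₀/D) − r = −(1/7.4801)·ln(132.874571/224.1577) − 0.0583 = 0.01161139
in basis points: 0.01161139 × 10⁴ = 116.1139 bp

spread=116.1139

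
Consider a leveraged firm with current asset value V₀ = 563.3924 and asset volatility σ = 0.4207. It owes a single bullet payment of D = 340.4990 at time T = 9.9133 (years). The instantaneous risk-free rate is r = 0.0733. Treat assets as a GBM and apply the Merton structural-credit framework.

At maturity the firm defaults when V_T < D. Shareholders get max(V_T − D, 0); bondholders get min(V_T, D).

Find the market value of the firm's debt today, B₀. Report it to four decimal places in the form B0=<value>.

B0=131.0541

d₁ = [ln(V₀/D) + (r + σ²/2)T] / (σ√T)
   = [ln(563.3924/340.4990) + (0.0733 + 0.5·0.4207²)·9.9133] / (0.4207·√9.9133)
   = [0.503564 + 1.603915] / 1.324591 = 1.591042
d₂ = d₁ − σ√T = 1.591042 − 1.324591 = 0.266451
N(d₁) = 0.944200,  N(d₂) = 0.605054,  e^(−rT) = 0.483529
E₀ = V₀·N(d₁) − D·e^(−rT)·N(d₂)
   = 563.3924·0.944200 − 340.4990·0.483529·0.605054 = 432.338338
B₀ = V₀ − E₀ = 563.3924 − 432.338338 = 131.054062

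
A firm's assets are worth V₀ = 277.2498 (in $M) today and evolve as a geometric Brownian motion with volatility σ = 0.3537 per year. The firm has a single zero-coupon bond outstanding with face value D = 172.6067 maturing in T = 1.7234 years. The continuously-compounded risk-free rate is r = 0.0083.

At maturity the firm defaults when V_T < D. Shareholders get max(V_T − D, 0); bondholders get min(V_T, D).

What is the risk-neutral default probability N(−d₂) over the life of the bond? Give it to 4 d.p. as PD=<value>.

d₁ = [ln(V₀/D) + (r + σ²/2)T] / (σ√T)
   = [ln(277.2498/172.6067) + (0.0083 + 0.5·0.3537²)·1.7234] / (0.3537·√1.7234)
   = [0.473903 + 0.122106] / 0.464331 = 1.283586
d₂ = d₁ − σ√T = 1.283586 − 0.464331 = 0.819255
risk-neutral PD = N(−d₂) = N(-0.819255) = 0.206321

PD=0.2063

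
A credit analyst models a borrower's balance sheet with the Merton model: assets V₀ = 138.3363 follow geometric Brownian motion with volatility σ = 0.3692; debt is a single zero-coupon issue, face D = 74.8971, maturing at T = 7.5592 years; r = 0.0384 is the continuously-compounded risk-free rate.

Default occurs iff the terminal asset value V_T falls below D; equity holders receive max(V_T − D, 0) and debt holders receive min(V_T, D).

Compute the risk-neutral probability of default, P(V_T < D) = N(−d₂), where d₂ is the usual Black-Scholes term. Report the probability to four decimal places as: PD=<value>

d₁ = [ln(V₀/D) + (r + σ²/2)T] / (σ√T)
   = [ln(138.3363/74.8971) + (0.0384 + 0.5·0.3692²)·7.5592] / (0.3692·√7.5592)
   = [0.613573 + 0.805465] / 1.015078 = 1.397959
d₂ = d₁ − σ√T = 1.397959 − 1.015078 = 0.382880
risk-neutral PD = N(−d₂) = N(-0.382880) = 0.350904

PD=0.3509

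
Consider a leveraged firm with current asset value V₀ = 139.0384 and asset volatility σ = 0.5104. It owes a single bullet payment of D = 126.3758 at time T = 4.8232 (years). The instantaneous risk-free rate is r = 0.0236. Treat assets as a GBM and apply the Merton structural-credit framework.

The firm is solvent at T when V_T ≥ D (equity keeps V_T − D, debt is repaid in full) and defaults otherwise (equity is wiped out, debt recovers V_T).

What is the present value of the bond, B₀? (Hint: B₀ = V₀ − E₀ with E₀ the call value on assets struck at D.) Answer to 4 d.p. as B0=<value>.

d₁ = [ln(V₀/D) + (r + σ²/2)T] / (σ√T)
   = [ln(139.0384/126.3758) + (0.0236 + 0.5·0.5104²)·4.8232] / (0.5104·√4.8232)
   = [0.095490 + 0.742069] / 1.120930 = 0.747201
d₂ = d₁ − σ√T = 0.747201 − 1.120930 = -0.373729
N(d₁) = 0.772529,  N(d₂) = 0.354303,  e^(−rT) = 0.892412
E₀ = V₀·N(d₁) − D·e^(−rT)·N(d₂)
   = 139.0384·0.772529 − 126.3758·0.892412·0.354303 = 67.453130
B₀ = V₀ − E₀ = 139.0384 − 67.453130 = 71.585270

B0=71.5853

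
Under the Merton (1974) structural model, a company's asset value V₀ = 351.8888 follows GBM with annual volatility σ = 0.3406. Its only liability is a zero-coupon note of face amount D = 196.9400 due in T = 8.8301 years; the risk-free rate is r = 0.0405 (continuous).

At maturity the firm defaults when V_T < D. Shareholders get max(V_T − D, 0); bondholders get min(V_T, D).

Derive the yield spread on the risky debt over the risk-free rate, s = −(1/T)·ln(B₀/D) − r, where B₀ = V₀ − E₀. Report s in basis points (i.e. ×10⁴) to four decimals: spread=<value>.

spread=174.6603

d₁ = [ln(V₀/D) + (r + σ²/2)T] / (σ√T)
   = [ln(351.8888/196.9400) + (0.0405 + 0.5·0.3406²)·8.8301] / (0.3406·√8.8301)
   = [0.580416 + 0.869802] / 1.012109 = 1.432867
d₂ = d₁ − σ√T = 1.432867 − 1.012109 = 0.420757
N(d₁) = 0.924052,  N(d₂) = 0.663034,  e^(−rT) = 0.699339
E₀ = V₀·N(d₁) − D·e^(−rT)·N(d₂)
   = 351.8888·0.924052 − 196.9400·0.699339·0.663034 = 233.845296
B₀ = V₀ − E₀ = 351.8888 − 233.845296 = 118.043504
spread = −(1/T)·ln(B₀/D) − r = −(1/8.8301)·ln(118.043504/196.9400) − 0.0405 = 0.01746603
in basis points: 0.01746603 × 10⁴ = 174.6603 bp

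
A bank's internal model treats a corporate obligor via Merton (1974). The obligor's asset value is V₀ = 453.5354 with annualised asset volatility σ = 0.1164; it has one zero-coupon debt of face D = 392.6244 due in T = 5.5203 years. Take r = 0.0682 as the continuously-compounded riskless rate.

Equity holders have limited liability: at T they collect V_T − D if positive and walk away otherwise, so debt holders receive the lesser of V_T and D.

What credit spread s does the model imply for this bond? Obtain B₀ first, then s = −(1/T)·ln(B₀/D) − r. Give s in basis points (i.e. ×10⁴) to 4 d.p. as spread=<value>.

d₁ = [ln(V₀/D) + (r + σ²/2)T] / (σ√T)
   = [ln(453.5354/392.6244) + (0.0682 + 0.5·0.1164²)·5.5203] / (0.1164·√5.5203)
   = [0.144220 + 0.413882] / 0.273486 = 2.040699
d₂ = d₁ − σ√T = 2.040699 − 0.273486 = 1.767213
N(d₁) = 0.979360,  N(d₂) = 0.961404,  e^(−rT) = 0.686270
E₀ = V₀·N(d₁) − D·e^(−rT)·N(d₂)
   = 453.5354·0.979360 − 392.6244·0.686270·0.961404 = 185.127609
B₀ = V₀ − E₀ = 453.5354 − 185.127609 = 268.407791
spread = −(1/T)·ln(B₀/D) − r = −(1/5.5203)·ln(268.407791/392.6244) − 0.0682 = 0.00069952
in basis points: 0.00069952 × 10⁴ = 6.9952 bp

spread=6.9952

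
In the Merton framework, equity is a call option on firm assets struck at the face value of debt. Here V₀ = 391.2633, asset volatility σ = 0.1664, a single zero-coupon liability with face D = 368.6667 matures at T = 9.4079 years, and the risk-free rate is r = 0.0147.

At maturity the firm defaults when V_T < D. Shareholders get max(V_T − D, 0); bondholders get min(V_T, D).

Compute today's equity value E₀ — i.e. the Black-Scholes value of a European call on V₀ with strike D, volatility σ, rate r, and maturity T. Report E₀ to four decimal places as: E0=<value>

d₁ = [ln(V₀/D) + (r + σ²/2)T] / (σ√T)
   = [ln(391.2633/368.6667) + (0.0147 + 0.5·0.1664²)·9.4079] / (0.1664·√9.4079)
   = [0.059488 + 0.268544] / 0.510387 = 0.642711
d₂ = d₁ − σ√T = 0.642711 − 0.510387 = 0.132324
N(d₁) = 0.739794,  N(d₂) = 0.552636,  e^(−rT) = 0.870841
E₀ = V₀·N(d₁) − D·e^(−rT)·N(d₂)
   = 391.2633·0.739794 − 368.6667·0.870841·0.552636 = 112.030541

E0=112.0305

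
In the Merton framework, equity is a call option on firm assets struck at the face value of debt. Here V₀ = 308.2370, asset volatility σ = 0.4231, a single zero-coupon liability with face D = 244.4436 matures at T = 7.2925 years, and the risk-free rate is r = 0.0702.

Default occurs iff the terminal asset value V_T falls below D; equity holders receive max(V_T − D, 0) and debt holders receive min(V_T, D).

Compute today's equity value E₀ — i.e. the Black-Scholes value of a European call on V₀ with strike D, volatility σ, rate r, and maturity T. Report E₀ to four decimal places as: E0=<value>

E0=196.1781

d₁ = [ln(V₀/D) + (r + σ²/2)T] / (σ√T)
   = [ln(308.2370/244.4436) + (0.0702 + 0.5·0.4231²)·7.2925] / (0.4231·√7.2925)
   = [0.231884 + 1.164662] / 1.142566 = 1.222289
d₂ = d₁ − σ√T = 1.222289 − 1.142566 = 0.079724
N(d₁) = 0.889201,  N(d₂) = 0.531771,  e^(−rT) = 0.599336
E₀ = V₀·N(d₁) − D·e^(−rT)·N(d₂)
   = 308.2370·0.889201 − 244.4436·0.599336·0.531771 = 196.178102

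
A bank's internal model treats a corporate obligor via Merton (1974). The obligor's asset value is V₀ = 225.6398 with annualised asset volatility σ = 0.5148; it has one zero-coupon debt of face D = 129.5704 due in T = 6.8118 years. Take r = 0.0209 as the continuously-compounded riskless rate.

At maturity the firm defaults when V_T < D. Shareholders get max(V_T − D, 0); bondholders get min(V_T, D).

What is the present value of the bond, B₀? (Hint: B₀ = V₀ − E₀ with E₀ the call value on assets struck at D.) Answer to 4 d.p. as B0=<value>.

B0=75.7344

d₁ = [ln(V₀/D) + (r + σ²/2)T] / (σ√T)
   = [ln(225.6398/129.5704) + (0.0209 + 0.5·0.5148²)·6.8118] / (0.5148·√6.8118)
   = [0.554716 + 1.044995] / 1.343598 = 1.190617
d₂ = d₁ − σ√T = 1.190617 − 1.343598 = -0.152982
N(d₁) = 0.883098,  N(d₂) = 0.439206,  e^(−rT) = 0.867303
E₀ = V₀·N(d₁) − D·e^(−rT)·N(d₂)
   = 225.6398·0.883098 − 129.5704·0.867303·0.439206 = 149.905430
B₀ = V₀ − E₀ = 225.6398 − 149.905430 = 75.734370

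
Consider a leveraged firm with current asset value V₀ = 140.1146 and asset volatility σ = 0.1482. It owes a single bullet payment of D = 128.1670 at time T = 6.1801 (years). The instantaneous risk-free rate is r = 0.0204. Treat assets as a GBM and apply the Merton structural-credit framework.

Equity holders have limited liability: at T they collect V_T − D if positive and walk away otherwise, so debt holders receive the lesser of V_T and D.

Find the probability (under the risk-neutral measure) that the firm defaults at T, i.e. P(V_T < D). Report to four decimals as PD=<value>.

d₁ = [ln(V₀/D) + (r + σ²/2)T] / (σ√T)
   = [ln(140.1146/128.1670) + (0.0204 + 0.5·0.1482²)·6.1801] / (0.1482·√6.1801)
   = [0.089127 + 0.193942] / 0.368422 = 0.768325
d₂ = d₁ − σ√T = 0.768325 − 0.368422 = 0.399903
risk-neutral PD = N(−d₂) = N(-0.399903) = 0.344614

PD=0.3446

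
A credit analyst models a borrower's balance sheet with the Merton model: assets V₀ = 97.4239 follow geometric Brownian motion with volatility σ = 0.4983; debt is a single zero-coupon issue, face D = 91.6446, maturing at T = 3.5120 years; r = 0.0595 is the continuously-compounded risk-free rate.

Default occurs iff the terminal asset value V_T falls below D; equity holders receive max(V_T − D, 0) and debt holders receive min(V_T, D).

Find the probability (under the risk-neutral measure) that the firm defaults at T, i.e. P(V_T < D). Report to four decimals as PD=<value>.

d₁ = [ln(V₀/D) + (r + σ²/2)T] / (σ√T)
   = [ln(97.4239/91.6446) + (0.0595 + 0.5·0.4983²)·3.5120] / (0.4983·√3.5120)
   = [0.061154 + 0.644984] / 0.933831 = 0.756173
d₂ = d₁ − σ√T = 0.756173 − 0.933831 = -0.177658
risk-neutral PD = N(−d₂) = N(0.177658) = 0.570504

PD=0.5705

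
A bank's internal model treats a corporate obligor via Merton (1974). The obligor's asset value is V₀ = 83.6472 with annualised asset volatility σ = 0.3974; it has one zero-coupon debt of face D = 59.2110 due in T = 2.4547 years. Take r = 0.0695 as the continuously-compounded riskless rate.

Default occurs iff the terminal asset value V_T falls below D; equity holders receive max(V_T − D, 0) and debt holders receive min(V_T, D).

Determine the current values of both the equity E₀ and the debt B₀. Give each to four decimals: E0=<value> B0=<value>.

d₁ = [ln(V₀/D) + (r + σ²/2)T] / (σ√T)
   = [ln(83.6472/59.2110) + (0.0695 + 0.5·0.3974²)·2.4547] / (0.3974·√2.4547)
   = [0.345501 + 0.364433] / 0.622626 = 1.140225
d₂ = d₁ − σ√T = 1.140225 − 0.622626 = 0.517600
N(d₁) = 0.872904,  N(d₂) = 0.697631,  e^(−rT) = 0.843157
E₀ = V₀·N(d₁) − D·e^(−rT)·N(d₂)
   = 83.6472·0.872904 − 59.2110·0.843157·0.697631 = 38.187285
B₀ = V₀ − E₀ = 83.6472 − 38.187285 = 45.459915

E0=38.1873 B0=45.4599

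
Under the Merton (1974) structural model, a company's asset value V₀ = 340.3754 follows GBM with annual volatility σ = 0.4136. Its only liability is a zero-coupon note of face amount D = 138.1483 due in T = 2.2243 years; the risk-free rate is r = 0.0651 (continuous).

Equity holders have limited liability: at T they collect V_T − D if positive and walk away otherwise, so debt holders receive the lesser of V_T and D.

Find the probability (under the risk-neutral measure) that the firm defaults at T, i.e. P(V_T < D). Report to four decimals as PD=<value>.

d₁ = [ln(V₀/D) + (r + σ²/2)T] / (σ√T)
   = [ln(340.3754/138.1483) + (0.0651 + 0.5·0.4136²)·2.2243] / (0.4136·√2.2243)
   = [0.901721 + 0.335052] / 0.616847 = 2.004993
d₂ = d₁ − σ√T = 2.004993 − 0.616847 = 1.388146
risk-neutral PD = N(−d₂) = N(-1.388146) = 0.082546

PD=0.0825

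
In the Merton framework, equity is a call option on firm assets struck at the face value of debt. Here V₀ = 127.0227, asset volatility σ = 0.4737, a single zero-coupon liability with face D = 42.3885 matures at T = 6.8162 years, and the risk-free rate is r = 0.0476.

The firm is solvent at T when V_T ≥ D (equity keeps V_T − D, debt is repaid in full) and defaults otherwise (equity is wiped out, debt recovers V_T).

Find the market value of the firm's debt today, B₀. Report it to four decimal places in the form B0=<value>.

d₁ = [ln(V₀/D) + (r + σ²/2)T] / (σ√T)
   = [ln(127.0227/42.3885) + (0.0476 + 0.5·0.4737²)·6.8162] / (0.4737·√6.8162)
   = [1.097489 + 1.089200] / 1.236729 = 1.768123
d₂ = d₁ − σ√T = 1.768123 − 1.236729 = 0.531394
N(d₁) = 0.961480,  N(d₂) = 0.702427,  e^(−rT) = 0.722924
E₀ = V₀·N(d₁) − D·e^(−rT)·N(d₂)
   = 127.0227·0.961480 − 42.3885·0.722924·0.702427 = 100.604822
B₀ = V₀ − E₀ = 127.0227 − 100.604822 = 26.417878

B0=26.4179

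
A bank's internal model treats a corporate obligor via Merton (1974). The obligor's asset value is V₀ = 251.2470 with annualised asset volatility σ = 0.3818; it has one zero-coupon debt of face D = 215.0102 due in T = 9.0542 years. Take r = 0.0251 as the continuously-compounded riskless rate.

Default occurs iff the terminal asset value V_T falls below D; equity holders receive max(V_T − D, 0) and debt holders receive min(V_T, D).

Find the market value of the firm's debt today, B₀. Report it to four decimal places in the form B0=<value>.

B0=115.0610

d₁ = [ln(V₀/D) + (r + σ²/2)T] / (σ√T)
   = [ln(251.2470/215.0102) + (0.0251 + 0.5·0.3818²)·9.0542] / (0.3818·√9.0542)
   = [0.155751 + 0.887181] / 1.148844 = 0.907811
d₂ = d₁ − σ√T = 0.907811 − 1.148844 = -0.241033
N(d₁) = 0.818011,  N(d₂) = 0.404765,  e^(−rT) = 0.796713
E₀ = V₀·N(d₁) − D·e^(−rT)·N(d₂)
   = 251.2470·0.818011 − 215.0102·0.796713·0.404765 = 136.185978
B₀ = V₀ − E₀ = 251.2470 − 136.185978 = 115.061022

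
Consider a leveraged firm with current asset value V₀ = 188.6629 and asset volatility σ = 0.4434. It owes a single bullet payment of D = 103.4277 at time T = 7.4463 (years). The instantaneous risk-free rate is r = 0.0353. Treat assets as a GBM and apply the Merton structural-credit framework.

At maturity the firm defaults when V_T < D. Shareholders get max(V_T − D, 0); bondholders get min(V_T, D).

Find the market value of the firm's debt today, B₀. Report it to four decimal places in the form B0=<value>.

B0=60.8691

d₁ = [ln(V₀/D) + (r + σ²/2)T] / (σ√T)
   = [ln(188.6629/103.4277) + (0.0353 + 0.5·0.4434²)·7.4463] / (0.4434·√7.4463)
   = [0.601089 + 0.994839] / 1.209946 = 1.319008
d₂ = d₁ − σ√T = 1.319008 − 1.209946 = 0.109062
N(d₁) = 0.906417,  N(d₂) = 0.543423,  e^(−rT) = 0.768854
E₀ = V₀·N(d₁) − D·e^(−rT)·N(d₂)
   = 188.6629·0.906417 − 103.4277·0.768854·0.543423 = 127.793765
B₀ = V₀ − E₀ = 188.6629 − 127.793765 = 60.869135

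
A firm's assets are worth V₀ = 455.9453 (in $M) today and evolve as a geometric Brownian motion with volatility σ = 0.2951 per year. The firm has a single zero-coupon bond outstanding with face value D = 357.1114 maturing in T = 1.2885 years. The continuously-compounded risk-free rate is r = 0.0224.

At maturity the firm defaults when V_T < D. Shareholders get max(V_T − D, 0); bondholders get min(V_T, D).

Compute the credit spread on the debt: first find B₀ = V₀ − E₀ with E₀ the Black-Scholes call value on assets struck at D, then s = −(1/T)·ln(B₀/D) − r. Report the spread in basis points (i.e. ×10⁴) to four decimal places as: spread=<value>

d₁ = [ln(V₀/D) + (r + σ²/2)T] / (σ√T)
   = [ln(455.9453/357.1114) + (0.0224 + 0.5·0.2951²)·1.2885] / (0.2951·√1.2885)
   = [0.244325 + 0.084966] / 0.334974 = 0.983035
d₂ = d₁ − σ√T = 0.983035 − 0.334974 = 0.648061
N(d₁) = 0.837205,  N(d₂) = 0.741527,  e^(−rT) = 0.971550
E₀ = V₀·N(d₁) − D·e^(−rT)·N(d₂)
   = 455.9453·0.837205 − 357.1114·0.971550·0.741527 = 124.445575
B₀ = V₀ − E₀ = 455.9453 − 124.445575 = 331.499725
spread = −(1/T)·ln(B₀/D) − r = −(1/1.2885)·ln(331.499725/357.1114) − 0.0224 = 0.03535770
in basis points: 0.03535770 × 10⁴ = 353.5770 bp

spread=353.5770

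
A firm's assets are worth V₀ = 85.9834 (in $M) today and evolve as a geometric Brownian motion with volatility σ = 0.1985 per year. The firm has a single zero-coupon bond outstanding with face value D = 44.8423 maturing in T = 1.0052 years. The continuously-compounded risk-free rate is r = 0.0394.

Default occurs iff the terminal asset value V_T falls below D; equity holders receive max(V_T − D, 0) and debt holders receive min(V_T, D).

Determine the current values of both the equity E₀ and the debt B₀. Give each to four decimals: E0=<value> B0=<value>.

E0=42.8832 B0=43.1002

d₁ = [ln(V₀/D) + (r + σ²/2)T] / (σ√T)
   = [ln(85.9834/44.8423) + (0.0394 + 0.5·0.1985²)·1.0052] / (0.1985·√1.0052)
   = [0.651002 + 0.059408] / 0.199015 = 3.569627
d₂ = d₁ − σ√T = 3.569627 − 0.199015 = 3.370611
N(d₁) = 0.999821,  N(d₂) = 0.999625,  e^(−rT) = 0.961169
E₀ = V₀·N(d₁) − D·e^(−rT)·N(d₂)
   = 85.9834·0.999821 − 44.8423·0.961169·0.999625 = 42.883159
B₀ = V₀ − E₀ = 85.9834 − 42.883159 = 43.100241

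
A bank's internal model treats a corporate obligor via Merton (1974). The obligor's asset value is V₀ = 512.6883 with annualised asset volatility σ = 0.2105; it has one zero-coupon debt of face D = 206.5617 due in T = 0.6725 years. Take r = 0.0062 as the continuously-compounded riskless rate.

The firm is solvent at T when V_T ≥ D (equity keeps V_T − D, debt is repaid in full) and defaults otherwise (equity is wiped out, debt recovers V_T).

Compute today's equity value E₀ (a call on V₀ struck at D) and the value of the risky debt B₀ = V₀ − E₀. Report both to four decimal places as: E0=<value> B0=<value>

d₁ = [ln(V₀/D) + (r + σ²/2)T] / (σ√T)
   = [ln(512.6883/206.5617) + (0.0062 + 0.5·0.2105²)·0.6725] / (0.2105·√0.6725)
   = [0.909069 + 0.019069] / 0.172623 = 5.376680
d₂ = d₁ − σ√T = 5.376680 − 0.172623 = 5.204057
N(d₁) = 1.000000,  N(d₂) = 1.000000,  e^(−rT) = 0.995839
E₀ = V₀·N(d₁) − D·e^(−rT)·N(d₂)
   = 512.6883·1.000000 − 206.5617·0.995839·1.000000 = 306.986067
B₀ = V₀ − E₀ = 512.6883 − 306.986067 = 205.702233

E0=306.9861 B0=205.7022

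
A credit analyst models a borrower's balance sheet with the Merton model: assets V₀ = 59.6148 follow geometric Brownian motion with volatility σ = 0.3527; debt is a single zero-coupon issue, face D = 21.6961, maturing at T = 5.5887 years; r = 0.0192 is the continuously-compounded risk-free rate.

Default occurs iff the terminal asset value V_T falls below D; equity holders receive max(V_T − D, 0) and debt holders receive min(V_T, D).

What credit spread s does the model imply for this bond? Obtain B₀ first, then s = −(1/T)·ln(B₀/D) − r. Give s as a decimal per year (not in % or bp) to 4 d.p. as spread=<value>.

spread=0.0105

d₁ = [ln(V₀/D) + (r + σ²/2)T] / (σ√T)
   = [ln(59.6148/21.6961) + (0.0192 + 0.5·0.3527²)·5.5887] / (0.3527·√5.5887)
   = [1.010771 + 0.454913] / 0.833798 = 1.757841
d₂ = d₁ − σ√T = 1.757841 − 0.833798 = 0.924043
N(d₁) = 0.960613,  N(d₂) = 0.822268,  e^(−rT) = 0.898253
E₀ = V₀·N(d₁) − D·e^(−rT)·N(d₂)
   = 59.6148·0.960613 − 21.6961·0.898253·0.822268 = 41.241885
B₀ = V₀ − E₀ = 59.6148 − 41.241885 = 18.372915
spread = −(1/T)·ln(B₀/D) − r = −(1/5.5887)·ln(18.372915/21.6961) − 0.0192 = 0.01054842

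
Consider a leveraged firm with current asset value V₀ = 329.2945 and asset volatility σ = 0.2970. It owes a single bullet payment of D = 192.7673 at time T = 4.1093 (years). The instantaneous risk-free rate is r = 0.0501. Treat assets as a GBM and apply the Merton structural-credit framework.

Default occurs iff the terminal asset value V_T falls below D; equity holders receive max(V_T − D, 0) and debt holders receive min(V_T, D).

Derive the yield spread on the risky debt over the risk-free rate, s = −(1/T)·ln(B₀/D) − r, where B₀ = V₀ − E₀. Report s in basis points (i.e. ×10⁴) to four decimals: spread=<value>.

d₁ = [ln(V₀/D) + (r + σ²/2)T] / (σ√T)
   = [ln(329.2945/192.7673) + (0.0501 + 0.5·0.2970²)·4.1093] / (0.2970·√4.1093)
   = [0.535469 + 0.387115] / 0.602061 = 1.532376
d₂ = d₁ − σ√T = 1.532376 − 0.602061 = 0.930315
N(d₁) = 0.937285,  N(d₂) = 0.823896,  e^(−rT) = 0.813934
E₀ = V₀·N(d₁) − D·e^(−rT)·N(d₂)
   = 329.2945·0.937285 − 192.7673·0.813934·0.823896 = 179.373668
B₀ = V₀ − E₀ = 329.2945 − 179.373668 = 149.920832
spread = −(1/T)·ln(B₀/D) − r = −(1/4.1093)·ln(149.920832/192.7673) − 0.0501 = 0.01107256
in basis points: 0.01107256 × 10⁴ = 110.7256 bp

spread=110.7256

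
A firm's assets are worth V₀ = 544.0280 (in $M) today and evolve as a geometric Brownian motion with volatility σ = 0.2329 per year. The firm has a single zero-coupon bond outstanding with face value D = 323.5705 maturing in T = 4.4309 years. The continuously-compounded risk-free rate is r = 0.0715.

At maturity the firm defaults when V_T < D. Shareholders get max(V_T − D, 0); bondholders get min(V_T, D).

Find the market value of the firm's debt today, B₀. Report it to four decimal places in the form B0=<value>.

d₁ = [ln(V₀/D) + (r + σ²/2)T] / (σ√T)
   = [ln(544.0280/323.5705) + (0.0715 + 0.5·0.2329²)·4.4309] / (0.2329·√4.4309)
   = [0.519584 + 0.436981] / 0.490248 = 1.951186
d₂ = d₁ − σ√T = 1.951186 − 0.490248 = 1.460939
N(d₁) = 0.974483,  N(d₂) = 0.927984,  e^(−rT) = 0.728470
E₀ = V₀·N(d₁) − D·e^(−rT)·N(d₂)
   = 544.0280·0.974483 − 323.5705·0.728470·0.927984 = 311.409530
B₀ = V₀ − E₀ = 544.0280 − 311.409530 = 232.618470

B0=232.6185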